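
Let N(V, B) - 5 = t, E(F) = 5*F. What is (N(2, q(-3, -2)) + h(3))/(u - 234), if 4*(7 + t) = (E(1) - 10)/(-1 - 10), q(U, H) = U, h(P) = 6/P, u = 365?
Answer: 5/5764 ≈ 0.00086745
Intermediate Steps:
t = -303/44 (t = -7 + ((5*1 - 10)/(-1 - 10))/4 = -7 + ((5 - 10)/(-11))/4 = -7 + (-5*(-1/11))/4 = -7 + (1/4)*(5/11) = -7 + 5/44 = -303/44 ≈ -6.8864)
N(V, B) = -83/44 (N(V, B) = 5 - 303/44 = -83/44)
(N(2, q(-3, -2)) + h(3))/(u - 234) = (-83/44 + 6/3)/(365 - 234) = (-83/44 + 6*(1/3))/131 = (-83/44 + 2)*(1/131) = (5/44)*(1/131) = 5/5764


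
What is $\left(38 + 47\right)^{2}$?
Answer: $7225$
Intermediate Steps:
$\left(38 + 47\right)^{2} = 85^{2} = 7225$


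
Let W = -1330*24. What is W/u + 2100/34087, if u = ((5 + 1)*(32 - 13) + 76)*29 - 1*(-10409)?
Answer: -1054627140/542630953 ≈ -1.9435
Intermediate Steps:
W = -31920
u = 15919 (u = (6*19 + 76)*29 + 10409 = (114 + 76)*29 + 10409 = 190*29 + 10409 = 5510 + 10409 = 15919)
W/u + 2100/34087 = -31920/15919 + 2100/34087 = -1054627140/542630953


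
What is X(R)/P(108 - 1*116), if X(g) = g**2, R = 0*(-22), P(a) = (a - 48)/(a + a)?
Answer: 0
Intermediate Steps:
P(a) = (-48 + a)/(2*a) (P(a) = (-48 + a)/((2*a)) = (-48 + a)*(1/(2*a)) = (-48 + a)/(2*a))
R = 0
X(R)/P(108 - 1*116) = 0**2/(((-48 + (108 - 1*116))/(2*(108 - 1*116)))) = 0/(((-48 + (108 - 116))/(2*(108 - 116)))) = 0/(((1/2)*(-48 - 8)/(-8))) = 0/(((1/2)*(-1/8)*(-56))) = 0/(7/2) = 0*(2/7) = 0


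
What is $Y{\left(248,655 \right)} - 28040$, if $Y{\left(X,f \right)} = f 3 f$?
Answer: $1259035$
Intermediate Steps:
$Y{\left(X,f \right)} = 3 f^{2}$ ($Y{\left(X,f \right)} = 3 f f = 3 f^{2}$)
$Y{\left(248,655 \right)} - 28040 = 3 \cdot 655^{2} - 28040 = 3 \cdot 429025 - 28040 = 1287075 - 28040 = 1259035$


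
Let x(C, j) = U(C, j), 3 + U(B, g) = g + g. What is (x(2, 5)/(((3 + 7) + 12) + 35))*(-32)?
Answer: -224/57 ≈ -3.9298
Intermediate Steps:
U(B, g) = -3 + 2*g (U(B, g) = -3 + (g + g) = -3 + 2*g)
x(C, j) = -3 + 2*j
(x(2, 5)/(((3 + 7) + 12) + 35))*(-32) = ((-3 + 2*5)/(((3 + 7) + 12) + 35))*(-32) = ((-3 + 10)/((10 + 12) + 35))*(-32) = (7/(22 + 35))*(-32) = (7/57)*(-32) = -224/57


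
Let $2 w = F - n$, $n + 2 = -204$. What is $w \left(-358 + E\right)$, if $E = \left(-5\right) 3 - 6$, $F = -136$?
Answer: $-13265$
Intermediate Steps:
$n = -206$ ($n = -2 - 204 = -206$)
$w = 35$ ($w = \frac{-136 - -206}{2} = \frac{-136 + 206}{2} = \frac{1}{2} \cdot 70 = 35$)
$E = -21$ ($E = -15 - 6 = -21$)
$w \left(-358 + E\right) = 35 \left(-358 - 21\right) = 35 \left(-379\right) = -13265$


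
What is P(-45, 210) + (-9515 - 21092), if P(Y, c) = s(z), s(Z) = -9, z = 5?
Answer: -30616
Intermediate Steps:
P(Y, c) = -9
P(-45, 210) + (-9515 - 21092) = -9 + (-9515 - 21092) = -9 - 30607 = -30616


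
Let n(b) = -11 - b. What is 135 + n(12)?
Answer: 112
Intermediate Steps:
135 + n(12) = 135 + (-11 - 1*12) = 135 + (-11 - 12) = 135 - 23 = 112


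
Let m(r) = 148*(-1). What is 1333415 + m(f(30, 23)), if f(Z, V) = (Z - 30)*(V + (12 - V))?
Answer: 1333267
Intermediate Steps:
f(Z, V) = -360 + 12*Z (f(Z, V) = (-30 + Z)*12 = -360 + 12*Z)
m(r) = -148
1333415 + m(f(30, 23)) = 1333415 - 148 = 1333267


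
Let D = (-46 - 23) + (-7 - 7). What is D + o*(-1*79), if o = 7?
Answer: -636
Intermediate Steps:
D = -83 (D = -69 - 14 = -83)
D + o*(-1*79) = -83 + 7*(-1*79) = -83 + 7*(-79) = -83 - 553 = -636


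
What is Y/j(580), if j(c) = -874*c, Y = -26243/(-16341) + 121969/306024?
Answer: -48425523/12246252175040 ≈ -3.9543e-6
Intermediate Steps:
Y = 1113787029/555637576 (Y = -26243*(-1/16341) + 121969*(1/306024) = 26243/16341 + 121969/306024 = 1113787029/555637576 ≈ 2.0045)
Y/j(580) = 1113787029/(555637576*((-874*580))) = (1113787029/555637576)/(-506920) = (1113787029/555637576)*(-1/506920) = -48425523/12246252175040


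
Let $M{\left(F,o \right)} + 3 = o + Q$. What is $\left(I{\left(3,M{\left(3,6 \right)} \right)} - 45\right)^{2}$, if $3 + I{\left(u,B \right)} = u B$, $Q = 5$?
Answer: $576$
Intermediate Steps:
$M{\left(F,o \right)} = 2 + o$ ($M{\left(F,o \right)} = -3 + \left(o + 5\right) = -3 + \left(5 + o\right) = 2 + o$)
$I{\left(u,B \right)} = -3 + B u$ ($I{\left(u,B \right)} = -3 + u B = -3 + B u$)
$\left(I{\left(3,M{\left(3,6 \right)} \right)} - 45\right)^{2} = \left(\left(-3 + \left(2 + 6\right) 3\right) - 45\right)^{2} = \left(\left(-3 + 8 \cdot 3\right) - 45\right)^{2} = \left(\left(-3 + 24\right) - 45\right)^{2} = \left(21 - 45\right)^{2} = \left(-24\right)^{2} = 576$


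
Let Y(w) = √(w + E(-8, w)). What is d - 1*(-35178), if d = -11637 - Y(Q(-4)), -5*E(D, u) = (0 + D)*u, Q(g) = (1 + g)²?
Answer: 23541 - 3*√65/5 ≈ 23536.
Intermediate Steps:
E(D, u) = -D*u/5 (E(D, u) = -(0 + D)*u/5 = -D*u/5)
Y(w) = √65*√w/5 (Y(w) = √(w - ⅕*(-8)*w) = √(w + 8*w/5) = √(13*w/5) = √65*√w/5)
d = -11637 - 3*√65/5 (d = -11637 - √65*√((1 - 4)²)/5 = -11637 - √65*√((-3)²)/5 = -11637 - √65*√9/5 = -11637 - √65*3/5 = -11637 - 3*√65/5 ≈ -11642.)
d - 1*(-35178) = (-11637 - 3*√65/5) - 1*(-35178) = (-11637 - 3*√65/5) + 35178 = 23541 - 3*√65/5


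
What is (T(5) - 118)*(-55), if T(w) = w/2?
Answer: 12705/2 ≈ 6352.5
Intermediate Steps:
T(w) = w/2 (T(w) = w*(½) = w/2)
(T(5) - 118)*(-55) = ((½)*5 - 118)*(-55) = (5/2 - 118)*(-55) = -231/2*(-55) = 12705/2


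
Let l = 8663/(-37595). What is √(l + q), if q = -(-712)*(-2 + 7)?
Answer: √5031321443515/37595 ≈ 59.664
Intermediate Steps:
l = -8663/37595 (l = 8663*(-1/37595) = -8663/37595 ≈ -0.23043)
q = 3560 (q = -(-712)*5 = -178*(-20) = 3560)
√(l + q) = √(-8663/37595 + 3560) = √(133829537/37595) = √5031321443515/37595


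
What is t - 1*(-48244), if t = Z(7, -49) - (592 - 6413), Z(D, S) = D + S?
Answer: 54023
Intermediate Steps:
t = 5779 (t = (7 - 49) - (592 - 6413) = -42 - 1*(-5821) = -42 + 5821 = 5779)
t - 1*(-48244) = 5779 - 1*(-48244) = 5779 + 48244 = 54023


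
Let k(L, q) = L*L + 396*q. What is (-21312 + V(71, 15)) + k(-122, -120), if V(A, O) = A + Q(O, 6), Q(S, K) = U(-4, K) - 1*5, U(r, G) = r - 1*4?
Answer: -53890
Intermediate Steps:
U(r, G) = -4 + r (U(r, G) = r - 4 = -4 + r)
k(L, q) = L² + 396*q
Q(S, K) = -13 (Q(S, K) = (-4 - 4) - 1*5 = -8 - 5 = -13)
V(A, O) = -13 + A (V(A, O) = A - 13 = -13 + A)
(-21312 + V(71, 15)) + k(-122, -120) = (-21312 + (-13 + 71)) + ((-122)² + 396*(-120)) = (-21312 + 58) + (14884 - 47520) = -21254 - 32636 = -53890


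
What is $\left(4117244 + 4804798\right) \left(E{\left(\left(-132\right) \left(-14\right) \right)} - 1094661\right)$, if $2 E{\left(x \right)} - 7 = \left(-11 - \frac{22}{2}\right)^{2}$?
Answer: $-9764421056451$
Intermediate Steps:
$E{\left(x \right)} = \frac{491}{2}$ ($E{\left(x \right)} = \frac{7}{2} + \frac{\left(-11 - \frac{22}{2}\right)^{2}}{2} = \frac{7}{2} + \frac{\left(-11 - 11\right)^{2}}{2} = \frac{7}{2} + \frac{\left(-22\right)^{2}}{2} = \frac{7}{2} + \frac{1}{2} \cdot 484 = \frac{7}{2} + 242 = \frac{491}{2}$)
$\left(4117244 + 4804798\right) \left(E{\left(\left(-132\right) \left(-14\right) \right)} - 1094661\right) = \left(4117244 + 4804798\right) \left(\frac{491}{2} - 1094661\right) = 8922042 \left(- \frac{2188831}{2}\right) = -9764421056451$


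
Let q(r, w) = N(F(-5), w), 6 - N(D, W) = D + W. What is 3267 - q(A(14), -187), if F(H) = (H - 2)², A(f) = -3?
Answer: 3123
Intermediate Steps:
F(H) = (-2 + H)²
N(D, W) = 6 - D - W (N(D, W) = 6 - (D + W) = 6 + (-D - W) = 6 - D - W)
q(r, w) = -43 - w (q(r, w) = 6 - (-2 - 5)² - w = 6 - 1*(-7)² - w = 6 - 1*49 - w = 6 - 49 - w = -43 - w)
3267 - q(A(14), -187) = 3267 - (-43 - 1*(-187)) = 3267 - (-43 + 187) = 3267 - 1*144 = 3267 - 144 = 3123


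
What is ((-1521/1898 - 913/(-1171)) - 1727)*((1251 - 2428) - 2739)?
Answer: 578122978378/85483 ≈ 6.7630e+6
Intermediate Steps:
((-1521/1898 - 913/(-1171)) - 1727)*((1251 - 2428) - 2739) = ((-1521*1/1898 - 913*(-1/1171)) - 1727)*(-1177 - 2739) = ((-117/146 + 913/1171) - 1727)*(-3916) = (-3709/170966 - 1727)*(-3916) = -295261991/170966*(-3916) = 578122978378/85483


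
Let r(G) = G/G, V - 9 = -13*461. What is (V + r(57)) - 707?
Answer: -6690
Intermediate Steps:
V = -5984 (V = 9 - 13*461 = 9 - 5993 = -5984)
r(G) = 1
(V + r(57)) - 707 = (-5984 + 1) - 707 = -5983 - 707 = -6690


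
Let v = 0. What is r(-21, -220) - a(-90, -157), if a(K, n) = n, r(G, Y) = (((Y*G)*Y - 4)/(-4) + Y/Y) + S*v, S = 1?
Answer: 254259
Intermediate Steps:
r(G, Y) = 2 - G*Y²/4 (r(G, Y) = (((Y*G)*Y - 4)/(-4) + Y/Y) + 1*0 = (((G*Y)*Y - 4)*(-¼) + 1) + 0 = ((G*Y² - 4)*(-¼) + 1) + 0 = ((-4 + G*Y²)*(-¼) + 1) + 0 = ((1 - G*Y²/4) + 1) + 0 = (2 - G*Y²/4) + 0 = 2 - G*Y²/4)
r(-21, -220) - a(-90, -157) = (2 - ¼*(-21)*(-220)²) - 1*(-157) = (2 - ¼*(-21)*48400) + 157 = (2 + 254100) + 157 = 254102 + 157 = 254259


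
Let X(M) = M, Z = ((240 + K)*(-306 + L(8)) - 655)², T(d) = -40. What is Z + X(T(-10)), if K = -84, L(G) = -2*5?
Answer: 2495102361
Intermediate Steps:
L(G) = -10
Z = 2495102401 (Z = ((240 - 84)*(-306 - 10) - 655)² = (156*(-316) - 655)² = (-49296 - 655)² = (-49951)² = 2495102401)
Z + X(T(-10)) = 2495102401 - 40 = 2495102361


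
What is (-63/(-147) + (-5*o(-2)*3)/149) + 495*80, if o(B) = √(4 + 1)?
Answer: 277203/7 - 15*√5/149 ≈ 39600.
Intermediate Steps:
o(B) = √5
(-63/(-147) + (-5*o(-2)*3)/149) + 495*80 = (-63/(-147) + (-5*√5*3)/149) + 495*80 = (-63*(-1/147) - 15*√5*(1/149)) + 39600 = (3/7 - 15*√5/149) + 39600 = 277203/7 - 15*√5/149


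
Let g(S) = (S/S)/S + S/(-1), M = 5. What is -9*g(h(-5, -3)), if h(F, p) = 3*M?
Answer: 672/5 ≈ 134.40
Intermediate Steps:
h(F, p) = 15 (h(F, p) = 3*5 = 15)
g(S) = 1/S - S (g(S) = 1/S + S*(-1) = 1/S - S)
-9*g(h(-5, -3)) = -9*(1/15 - 1*15) = -9*(1/15 - 15) = -9*(-224/15) = 672/5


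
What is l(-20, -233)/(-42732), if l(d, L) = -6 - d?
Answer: -7/21366 ≈ -0.00032762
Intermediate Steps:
l(-20, -233)/(-42732) = (-6 - 1*(-20))/(-42732) = (-6 + 20)*(-1/42732) = 14*(-1/42732) = -7/21366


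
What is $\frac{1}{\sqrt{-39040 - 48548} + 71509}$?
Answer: $\frac{71509}{5113624669} - \frac{6 i \sqrt{2433}}{5113624669} \approx 1.3984 \cdot 10^{-5} - 5.7875 \cdot 10^{-8} i$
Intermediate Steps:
$\frac{1}{\sqrt{-39040 - 48548} + 71509} = \frac{1}{\sqrt{-87588} + 71509} = \frac{1}{6 i \sqrt{2433} + 71509} = \frac{1}{71509 + 6 i \sqrt{2433}}$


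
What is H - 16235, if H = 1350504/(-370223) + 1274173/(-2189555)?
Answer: -13163903214056074/810623620765 ≈ -16239.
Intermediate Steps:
H = -3428730936299/810623620765 (H = 1350504*(-1/370223) + 1274173*(-1/2189555) = -1350504/370223 - 1274173/2189555 = -3428730936299/810623620765 ≈ -4.2297)
H - 16235 = -3428730936299/810623620765 - 16235 = -13163903214056074/810623620765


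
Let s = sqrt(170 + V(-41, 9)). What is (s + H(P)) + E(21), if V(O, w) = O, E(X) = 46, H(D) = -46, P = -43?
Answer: sqrt(129) ≈ 11.358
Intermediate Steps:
s = sqrt(129) (s = sqrt(170 - 41) = sqrt(129) ≈ 11.358)
(s + H(P)) + E(21) = (sqrt(129) - 46) + 46 = (-46 + sqrt(129)) + 46 = sqrt(129)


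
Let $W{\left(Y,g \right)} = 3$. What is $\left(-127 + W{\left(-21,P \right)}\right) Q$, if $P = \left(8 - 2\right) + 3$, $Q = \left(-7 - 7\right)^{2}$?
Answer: $-24304$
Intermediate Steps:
$Q = 196$ ($Q = \left(-14\right)^{2} = 196$)
$P = 9$ ($P = 6 + 3 = 9$)
$\left(-127 + W{\left(-21,P \right)}\right) Q = \left(-127 + 3\right) 196 = \left(-124\right) 196 = -24304$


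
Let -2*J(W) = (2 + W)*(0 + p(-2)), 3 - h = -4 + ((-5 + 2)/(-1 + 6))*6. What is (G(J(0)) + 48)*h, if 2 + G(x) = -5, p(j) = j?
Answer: 2173/5 ≈ 434.60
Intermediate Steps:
h = 53/5 (h = 3 - (-4 + ((-5 + 2)/(-1 + 6))*6) = 3 - (-4 - 3/5*6) = 3 - (-4 - 18/5) = 3 - 1*(-38/5) = 3 + 38/5 = 53/5 ≈ 10.600)
J(W) = 2 + W (J(W) = -(2 + W)*(0 - 2)/2 = -(2 + W)*(-2)/2 = -(-4 - 2*W)/2 = 2 + W)
G(x) = -7 (G(x) = -2 - 5 = -7)
(G(J(0)) + 48)*h = (-7 + 48)*(53/5) = 41*(53/5) = 2173/5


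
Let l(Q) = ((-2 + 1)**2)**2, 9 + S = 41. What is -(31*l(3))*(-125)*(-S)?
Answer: -124000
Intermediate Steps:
S = 32 (S = -9 + 41 = 32)
l(Q) = 1 (l(Q) = ((-1)**2)**2 = 1**2 = 1)
-(31*l(3))*(-125)*(-S) = -(31*1)*(-125)*(-1*32) = -31*(-125)*(-32) = -(-3875)*(-32) = -1*124000 = -124000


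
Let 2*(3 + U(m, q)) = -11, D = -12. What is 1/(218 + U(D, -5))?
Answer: 2/419 ≈ 0.0047733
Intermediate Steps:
U(m, q) = -17/2 (U(m, q) = -3 + (½)*(-11) = -3 - 11/2 = -17/2)
1/(218 + U(D, -5)) = 1/(218 - 17/2) = 1/(419/2) = 2/419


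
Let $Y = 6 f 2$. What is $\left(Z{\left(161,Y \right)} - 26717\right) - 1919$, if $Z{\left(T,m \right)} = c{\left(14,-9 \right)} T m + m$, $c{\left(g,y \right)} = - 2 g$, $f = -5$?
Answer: $241784$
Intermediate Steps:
$Y = -60$ ($Y = 6 \left(-5\right) 2 = \left(-30\right) 2 = -60$)
$Z{\left(T,m \right)} = m - 28 T m$ ($Z{\left(T,m \right)} = \left(-2\right) 14 T m + m = - 28 T m + m = m - 28 T m$)
$\left(Z{\left(161,Y \right)} - 26717\right) - 1919 = \left(- 60 \left(1 - 4508\right) - 26717\right) - 1919 = \left(\left(-60\right) \left(-4507\right) - 26717\right) - 1919 = \left(270420 - 26717\right) - 1919 = 243703 - 1919 = 241784$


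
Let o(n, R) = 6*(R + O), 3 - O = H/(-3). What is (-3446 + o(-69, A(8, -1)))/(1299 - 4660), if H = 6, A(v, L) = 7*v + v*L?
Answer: 3128/3361 ≈ 0.93068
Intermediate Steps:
A(v, L) = 7*v + L*v
O = 5 (O = 3 - 6/(-3) = 3 - 6*(-1)/3 = 3 - 1*(-2) = 3 + 2 = 5)
o(n, R) = 30 + 6*R (o(n, R) = 6*(R + 5) = 6*(5 + R) = 30 + 6*R)
(-3446 + o(-69, A(8, -1)))/(1299 - 4660) = (-3446 + (30 + 6*(8*(7 - 1))))/(1299 - 4660) = (-3446 + (30 + 6*(8*6)))/(-3361) = (-3446 + (30 + 6*48))*(-1/3361) = (-3446 + (30 + 288))*(-1/3361) = (-3446 + 318)*(-1/3361) = -3128*(-1/3361) = 3128/3361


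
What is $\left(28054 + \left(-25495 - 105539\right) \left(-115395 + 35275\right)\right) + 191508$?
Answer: $10498663642$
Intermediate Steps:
$\left(28054 + \left(-25495 - 105539\right) \left(-115395 + 35275\right)\right) + 191508 = \left(28054 - -10498444080\right) + 191508 = \left(28054 + 10498444080\right) + 191508 = 10498472134 + 191508 = 10498663642$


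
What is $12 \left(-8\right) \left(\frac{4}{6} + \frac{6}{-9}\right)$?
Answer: $0$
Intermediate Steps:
$12 \left(-8\right) \left(\frac{4}{6} + \frac{6}{-9}\right) = - 96 \left(4 \cdot \frac{1}{6} + 6 \left(- \frac{1}{9}\right)\right) = - 96 \left(\frac{2}{3} - \frac{2}{3}\right) = \left(-96\right) 0 = 0$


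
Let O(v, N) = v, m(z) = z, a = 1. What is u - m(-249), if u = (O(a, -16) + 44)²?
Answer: 2274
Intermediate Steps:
u = 2025 (u = (1 + 44)² = 45² = 2025)
u - m(-249) = 2025 - 1*(-249) = 2025 + 249 = 2274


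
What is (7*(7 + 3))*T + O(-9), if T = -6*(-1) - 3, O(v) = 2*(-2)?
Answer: 206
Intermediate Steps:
O(v) = -4
T = 3 (T = 6 - 3 = 3)
(7*(7 + 3))*T + O(-9) = (7*(7 + 3))*3 - 4 = (7*10)*3 - 4 = 70*3 - 4 = 210 - 4 = 206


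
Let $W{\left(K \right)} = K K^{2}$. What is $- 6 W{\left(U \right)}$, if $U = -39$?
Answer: $355914$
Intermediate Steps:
$W{\left(K \right)} = K^{3}$
$- 6 W{\left(U \right)} = - 6 \left(-39\right)^{3} = \left(-6\right) \left(-59319\right) = 355914$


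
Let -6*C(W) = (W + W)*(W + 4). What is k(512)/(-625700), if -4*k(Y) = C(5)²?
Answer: 9/100112 ≈ 8.9899e-5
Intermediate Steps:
C(W) = -W*(4 + W)/3 (C(W) = -(W + W)*(W + 4)/6 = -2*W*(4 + W)/6 = -W*(4 + W)/3)
k(Y) = -225/4 (k(Y) = -25*(4 + 5)²/9/4 = -(-⅓*5*9)²/4 = -¼*(-15)² = -¼*225 = -225/4)
k(512)/(-625700) = -225/4/(-625700) = -225/4*(-1/625700) = 9/100112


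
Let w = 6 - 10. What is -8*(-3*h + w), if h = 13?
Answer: 344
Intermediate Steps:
w = -4
-8*(-3*h + w) = -8*(-3*13 - 4) = -8*(-39 - 4) = -8*(-43) = 344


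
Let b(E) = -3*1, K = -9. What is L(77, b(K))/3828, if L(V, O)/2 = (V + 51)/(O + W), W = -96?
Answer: -64/94743 ≈ -0.00067551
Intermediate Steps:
b(E) = -3
L(V, O) = 2*(51 + V)/(-96 + O) (L(V, O) = 2*((V + 51)/(O - 96)) = 2*((51 + V)/(-96 + O)) = 2*(51 + V)/(-96 + O))
L(77, b(K))/3828 = (2*(51 + 77)/(-96 - 3))/3828 = (2*128/(-99))*(1/3828) = (2*(-1/99)*128)*(1/3828) = -256/99*1/3828 = -64/94743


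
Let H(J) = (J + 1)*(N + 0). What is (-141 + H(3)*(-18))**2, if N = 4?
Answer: 184041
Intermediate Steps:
H(J) = 4 + 4*J (H(J) = (J + 1)*(4 + 0) = (1 + J)*4 = 4 + 4*J)
(-141 + H(3)*(-18))**2 = (-141 + (4 + 4*3)*(-18))**2 = (-141 + (4 + 12)*(-18))**2 = (-141 + 16*(-18))**2 = (-141 - 288)**2 = (-429)**2 = 184041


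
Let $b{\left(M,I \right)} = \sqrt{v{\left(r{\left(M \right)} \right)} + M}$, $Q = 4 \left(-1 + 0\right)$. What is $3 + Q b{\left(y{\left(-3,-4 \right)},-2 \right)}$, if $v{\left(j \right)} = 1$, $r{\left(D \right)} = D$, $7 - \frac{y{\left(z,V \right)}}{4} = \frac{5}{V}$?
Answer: $3 - 4 \sqrt{34} \approx -20.324$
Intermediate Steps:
$y{\left(z,V \right)} = 28 - \frac{20}{V}$ ($y{\left(z,V \right)} = 28 - 4 \frac{5}{V} = 28 - \frac{20}{V}$)
$Q = -4$ ($Q = 4 \left(-1\right) = -4$)
$b{\left(M,I \right)} = \sqrt{1 + M}$
$3 + Q b{\left(y{\left(-3,-4 \right)},-2 \right)} = 3 - 4 \sqrt{1 + \left(28 - \frac{20}{-4}\right)} = 3 - 4 \sqrt{1 + \left(28 - -5\right)} = 3 - 4 \sqrt{1 + \left(28 + 5\right)} = 3 - 4 \sqrt{1 + 33} = 3 - 4 \sqrt{34}$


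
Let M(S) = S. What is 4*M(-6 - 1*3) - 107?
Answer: -143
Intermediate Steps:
4*M(-6 - 1*3) - 107 = 4*(-6 - 1*3) - 107 = 4*(-6 - 3) - 107 = 4*(-9) - 107 = -36 - 107 = -143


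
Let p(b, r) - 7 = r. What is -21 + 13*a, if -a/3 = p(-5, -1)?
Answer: -255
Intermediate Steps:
p(b, r) = 7 + r
a = -18 (a = -3*(7 - 1) = -3*6 = -18)
-21 + 13*a = -21 + 13*(-18) = -21 - 234 = -255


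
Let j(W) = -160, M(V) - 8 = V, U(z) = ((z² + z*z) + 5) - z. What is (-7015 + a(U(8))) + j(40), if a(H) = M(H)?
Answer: -7042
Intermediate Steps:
U(z) = 5 - z + 2*z² (U(z) = ((z² + z²) + 5) - z = (2*z² + 5) - z = (5 + 2*z²) - z = 5 - z + 2*z²)
M(V) = 8 + V
a(H) = 8 + H
(-7015 + a(U(8))) + j(40) = (-7015 + (8 + (5 - 1*8 + 2*8²))) - 160 = (-7015 + (8 + (5 - 8 + 2*64))) - 160 = (-7015 + (8 + (5 - 8 + 128))) - 160 = (-7015 + (8 + 125)) - 160 = (-7015 + 133) - 160 = -6882 - 160 = -7042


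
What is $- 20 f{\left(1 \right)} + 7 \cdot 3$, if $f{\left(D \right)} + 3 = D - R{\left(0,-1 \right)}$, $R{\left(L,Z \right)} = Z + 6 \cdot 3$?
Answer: $401$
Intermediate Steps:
$R{\left(L,Z \right)} = 18 + Z$ ($R{\left(L,Z \right)} = Z + 18 = 18 + Z$)
$f{\left(D \right)} = -20 + D$ ($f{\left(D \right)} = -3 + \left(D - \left(18 - 1\right)\right) = -3 + \left(D - 17\right) = -3 + \left(-17 + D\right) = -20 + D$)
$- 20 f{\left(1 \right)} + 7 \cdot 3 = - 20 \left(-20 + 1\right) + 7 \cdot 3 = \left(-20\right) \left(-19\right) + 21 = 380 + 21 = 401$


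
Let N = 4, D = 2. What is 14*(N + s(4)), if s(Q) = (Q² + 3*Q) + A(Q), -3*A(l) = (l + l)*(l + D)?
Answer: 224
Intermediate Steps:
A(l) = -2*l*(2 + l)/3 (A(l) = -(l + l)*(l + 2)/3 = -2*l*(2 + l)/3)
s(Q) = Q² + 3*Q - 2*Q*(2 + Q)/3 (s(Q) = (Q² + 3*Q) - 2*Q*(2 + Q)/3 = Q² + 3*Q - 2*Q*(2 + Q)/3)
14*(N + s(4)) = 14*(4 + (⅓)*4*(5 + 4)) = 14*(4 + (⅓)*4*9) = 14*(4 + 12) = 14*16 = 224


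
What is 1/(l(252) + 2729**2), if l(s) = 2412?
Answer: 1/7449853 ≈ 1.3423e-7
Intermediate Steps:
1/(l(252) + 2729**2) = 1/(2412 + 2729**2) = 1/(2412 + 7447441) = 1/7449853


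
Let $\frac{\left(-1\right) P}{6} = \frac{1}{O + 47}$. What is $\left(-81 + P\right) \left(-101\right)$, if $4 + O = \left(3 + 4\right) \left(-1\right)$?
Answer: $\frac{49187}{6} \approx 8197.8$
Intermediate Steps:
$O = -11$ ($O = -4 + \left(3 + 4\right) \left(-1\right) = -4 + 7 \left(-1\right) = -4 - 7 = -11$)
$P = - \frac{1}{6}$ ($P = - \frac{6}{-11 + 47} = - \frac{6}{36} = \left(-6\right) \frac{1}{36} = - \frac{1}{6} \approx -0.16667$)
$\left(-81 + P\right) \left(-101\right) = \left(-81 - \frac{1}{6}\right) \left(-101\right) = \left(- \frac{487}{6}\right) \left(-101\right) = \frac{49187}{6}$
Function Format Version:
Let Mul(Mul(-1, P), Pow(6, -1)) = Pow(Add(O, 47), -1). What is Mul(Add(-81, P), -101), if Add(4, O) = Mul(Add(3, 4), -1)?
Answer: Rational(49187, 6) ≈ 8197.8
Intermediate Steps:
O = -11 (O = Add(-4, Mul(Add(3, 4), -1)) = Add(-4, Mul(7, -1)) = Add(-4, -7) = -11)
P = Rational(-1, 6) (P = Mul(-6, Pow(Add(-11, 47), -1)) = Mul(-6, Pow(36, -1)) = Mul(-6, Rational(1, 36)) = Rational(-1, 6) ≈ -0.16667)
Mul(Add(-81, P), -101) = Mul(Add(-81, Rational(-1, 6)), -101) = Mul(Rational(-487, 6), -101) = Rational(49187, 6)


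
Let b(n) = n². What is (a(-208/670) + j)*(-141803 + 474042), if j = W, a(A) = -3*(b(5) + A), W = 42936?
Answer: 4770535744533/335 ≈ 1.4240e+10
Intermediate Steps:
a(A) = -75 - 3*A (a(A) = -3*(5² + A) = -3*(25 + A) = -75 - 3*A)
j = 42936
(a(-208/670) + j)*(-141803 + 474042) = ((-75 - (-624)/670) + 42936)*(-141803 + 474042) = ((-75 - (-624)/670) + 42936)*332239 = ((-75 - 3*(-104/335)) + 42936)*332239 = ((-75 + 312/335) + 42936)*332239 = (-24813/335 + 42936)*332239 = (14358747/335)*332239 = 4770535744533/335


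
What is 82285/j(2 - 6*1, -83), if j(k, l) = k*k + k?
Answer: 82285/12 ≈ 6857.1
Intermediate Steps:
j(k, l) = k + k**2 (j(k, l) = k**2 + k = k + k**2)
82285/j(2 - 6*1, -83) = 82285/(((2 - 6*1)*(1 + (2 - 6*1)))) = 82285/(((2 - 6)*(1 + (2 - 6)))) = 82285/((-4*(1 - 4))) = 82285/((-4*(-3))) = 82285/12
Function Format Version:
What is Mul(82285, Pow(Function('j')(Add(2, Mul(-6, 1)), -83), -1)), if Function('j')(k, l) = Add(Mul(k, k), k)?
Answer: Rational(82285, 12) ≈ 6857.1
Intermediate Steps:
Function('j')(k, l) = Add(k, Pow(k, 2)) (Function('j')(k, l) = Add(Pow(k, 2), k) = Add(k, Pow(k, 2)))
Mul(82285, Pow(Function('j')(Add(2, Mul(-6, 1)), -83), -1)) = Mul(82285, Pow(Mul(Add(2, Mul(-6, 1)), Add(1, Add(2, Mul(-6, 1)))), -1)) = Mul(82285, Pow(Mul(Add(2, -6), Add(1, Add(2, -6))), -1)) = Mul(82285, Pow(Mul(-4, Add(1, -4)), -1)) = Mul(82285, Pow(Mul(-4, -3), -1)) = Mul(82285, Pow(12, -1)) = Mul(82285, Rational(1, 12)) = Rational(82285, 12)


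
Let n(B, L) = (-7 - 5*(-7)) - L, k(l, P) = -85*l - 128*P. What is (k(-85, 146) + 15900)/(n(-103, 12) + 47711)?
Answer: 493/5303 ≈ 0.092966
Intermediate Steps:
k(l, P) = -128*P - 85*l
n(B, L) = 28 - L (n(B, L) = (-7 + 35) - L = 28 - L)
(k(-85, 146) + 15900)/(n(-103, 12) + 47711) = ((-128*146 - 85*(-85)) + 15900)/((28 - 1*12) + 47711) = ((-18688 + 7225) + 15900)/((28 - 12) + 47711) = (-11463 + 15900)/(16 + 47711) = 4437/47727 = 4437*(1/47727) = 493/5303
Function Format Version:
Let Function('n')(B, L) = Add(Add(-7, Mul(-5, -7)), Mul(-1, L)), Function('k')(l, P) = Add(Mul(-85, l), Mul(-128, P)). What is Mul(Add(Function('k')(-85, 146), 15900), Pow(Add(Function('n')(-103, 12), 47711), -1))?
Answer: Rational(493, 5303) ≈ 0.092966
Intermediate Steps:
Function('k')(l, P) = Add(Mul(-128, P), Mul(-85, l))
Function('n')(B, L) = Add(28, Mul(-1, L)) (Function('n')(B, L) = Add(Add(-7, 35), Mul(-1, L)) = Add(28, Mul(-1, L)))
Mul(Add(Function('k')(-85, 146), 15900), Pow(Add(Function('n')(-103, 12), 47711), -1)) = Mul(Add(Add(Mul(-128, 146), Mul(-85, -85)), 15900), Pow(Add(Add(28, Mul(-1, 12)), 47711), -1)) = Mul(Add(Add(-18688, 7225), 15900), Pow(Add(Add(28, -12), 47711), -1)) = Mul(Add(-11463, 15900), Pow(Add(16, 47711), -1)) = Mul(4437, Pow(47727, -1)) = Mul(4437, Rational(1, 47727)) = Rational(493, 5303)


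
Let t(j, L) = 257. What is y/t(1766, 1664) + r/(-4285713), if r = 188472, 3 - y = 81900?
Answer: -117011824955/367142747 ≈ -318.71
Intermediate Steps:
y = -81897 (y = 3 - 1*81900 = 3 - 81900 = -81897)
y/t(1766, 1664) + r/(-4285713) = -81897/257 + 188472/(-4285713) = -81897*1/257 + 188472*(-1/4285713) = -81897/257 - 62824/1428571 = -117011824955/367142747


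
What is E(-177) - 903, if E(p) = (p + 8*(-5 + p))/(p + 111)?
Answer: -57965/66 ≈ -878.26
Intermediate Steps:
E(p) = (-40 + 9*p)/(111 + p) (E(p) = (p + (-40 + 8*p))/(111 + p) = (-40 + 9*p)/(111 + p))
E(-177) - 903 = (-40 + 9*(-177))/(111 - 177) - 903 = (-40 - 1593)/(-66) - 903 = -1/66*(-1633) - 903 = 1633/66 - 903 = -57965/66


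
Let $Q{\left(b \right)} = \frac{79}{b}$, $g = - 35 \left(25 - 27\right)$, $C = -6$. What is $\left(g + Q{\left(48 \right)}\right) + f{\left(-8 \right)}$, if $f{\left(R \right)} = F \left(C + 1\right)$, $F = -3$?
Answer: $\frac{4159}{48} \approx 86.646$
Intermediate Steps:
$f{\left(R \right)} = 15$ ($f{\left(R \right)} = - 3 \left(-6 + 1\right) = \left(-3\right) \left(-5\right) = 15$)
$g = 70$ ($g = \left(-35\right) \left(-2\right) = 70$)
$\left(g + Q{\left(48 \right)}\right) + f{\left(-8 \right)} = \left(70 + \frac{79}{48}\right) + 15 = \frac{3439}{48} + 15 = \frac{4159}{48}$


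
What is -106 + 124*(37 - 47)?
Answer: -1346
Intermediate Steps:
-106 + 124*(37 - 47) = -106 + 124*(-10) = -106 - 1240 = -1346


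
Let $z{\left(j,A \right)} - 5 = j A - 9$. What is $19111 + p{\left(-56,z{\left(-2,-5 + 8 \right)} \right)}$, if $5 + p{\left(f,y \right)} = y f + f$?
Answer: $19610$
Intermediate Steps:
$z{\left(j,A \right)} = -4 + A j$ ($z{\left(j,A \right)} = 5 + \left(j A - 9\right) = 5 + \left(A j - 9\right) = 5 + \left(-9 + A j\right) = -4 + A j$)
$p{\left(f,y \right)} = -5 + f + f y$ ($p{\left(f,y \right)} = -5 + \left(y f + f\right) = -5 + \left(f y + f\right) = -5 + \left(f + f y\right) = -5 + f + f y$)
$19111 + p{\left(-56,z{\left(-2,-5 + 8 \right)} \right)} = 19111 - \left(61 + 56 \left(-4 + \left(-5 + 8\right) \left(-2\right)\right)\right) = 19111 - \left(61 + 56 \left(-4 + 3 \left(-2\right)\right)\right) = 19111 - \left(61 + 56 \left(-4 - 6\right)\right) = 19111 - -499 = 19111 + 499 = 19610$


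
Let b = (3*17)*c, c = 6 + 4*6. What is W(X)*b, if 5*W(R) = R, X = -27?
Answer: -8262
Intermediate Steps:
c = 30 (c = 6 + 24 = 30)
W(R) = R/5
b = 1530 (b = (3*17)*30 = 51*30 = 1530)
W(X)*b = ((1/5)*(-27))*1530 = -27/5*1530 = -8262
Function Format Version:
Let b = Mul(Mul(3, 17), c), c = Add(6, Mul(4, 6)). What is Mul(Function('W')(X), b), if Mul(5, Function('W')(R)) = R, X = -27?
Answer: -8262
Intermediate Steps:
c = 30 (c = Add(6, 24) = 30)
Function('W')(R) = Mul(Rational(1, 5), R)
b = 1530 (b = Mul(Mul(3, 17), 30) = Mul(51, 30) = 1530)
Mul(Function('W')(X), b) = Mul(Mul(Rational(1, 5), -27), 1530) = Mul(Rational(-27, 5), 1530) = -8262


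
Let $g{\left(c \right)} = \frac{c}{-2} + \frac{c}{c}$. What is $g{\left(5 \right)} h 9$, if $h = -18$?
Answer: $243$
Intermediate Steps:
$g{\left(c \right)} = 1 - \frac{c}{2}$ ($g{\left(c \right)} = c \left(- \frac{1}{2}\right) + 1 = - \frac{c}{2} + 1 = 1 - \frac{c}{2}$)
$g{\left(5 \right)} h 9 = \left(1 - \frac{5}{2}\right) \left(-18\right) 9 = \left(- \frac{3}{2}\right) \left(-18\right) 9 = 27 \cdot 9 = 243$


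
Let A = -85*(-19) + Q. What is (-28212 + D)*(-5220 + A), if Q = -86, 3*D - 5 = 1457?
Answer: 306995234/3 ≈ 1.0233e+8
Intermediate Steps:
D = 1462/3 (D = 5/3 + (⅓)*1457 = 5/3 + 1457/3 = 1462/3 ≈ 487.33)
A = 1529 (A = -85*(-19) - 86 = 1615 - 86 = 1529)
(-28212 + D)*(-5220 + A) = (-28212 + 1462/3)*(-5220 + 1529) = -83174/3*(-3691) = 306995234/3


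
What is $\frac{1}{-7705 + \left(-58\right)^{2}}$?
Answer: $- \frac{1}{4341} \approx -0.00023036$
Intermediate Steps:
$\frac{1}{-7705 + \left(-58\right)^{2}} = \frac{1}{-7705 + 3364} = \frac{1}{-4341} = - \frac{1}{4341}$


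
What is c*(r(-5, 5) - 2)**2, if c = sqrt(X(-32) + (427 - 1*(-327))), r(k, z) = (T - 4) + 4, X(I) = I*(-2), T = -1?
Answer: 9*sqrt(818) ≈ 257.41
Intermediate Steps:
X(I) = -2*I
r(k, z) = -1 (r(k, z) = (-1 - 4) + 4 = -5 + 4 = -1)
c = sqrt(818) (c = sqrt(-2*(-32) + (427 - 1*(-327))) = sqrt(64 + (427 + 327)) = sqrt(64 + 754) = sqrt(818) ≈ 28.601)
c*(r(-5, 5) - 2)**2 = sqrt(818)*(-1 - 2)**2 = sqrt(818)*(-3)**2 = sqrt(818)*9 = 9*sqrt(818)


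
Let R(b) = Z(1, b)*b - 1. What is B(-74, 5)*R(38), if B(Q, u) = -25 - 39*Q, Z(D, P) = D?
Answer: 105857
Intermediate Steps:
R(b) = -1 + b (R(b) = 1*b - 1 = b - 1 = -1 + b)
B(-74, 5)*R(38) = (-25 - 39*(-74))*(-1 + 38) = (-25 + 2886)*37 = 2861*37 = 105857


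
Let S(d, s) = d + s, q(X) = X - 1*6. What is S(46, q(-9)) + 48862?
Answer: 48893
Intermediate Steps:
q(X) = -6 + X (q(X) = X - 6 = -6 + X)
S(46, q(-9)) + 48862 = (46 + (-6 - 9)) + 48862 = (46 - 15) + 48862 = 31 + 48862 = 48893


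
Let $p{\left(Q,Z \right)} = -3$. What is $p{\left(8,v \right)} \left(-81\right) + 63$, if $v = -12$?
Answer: $306$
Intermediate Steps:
$p{\left(8,v \right)} \left(-81\right) + 63 = \left(-3\right) \left(-81\right) + 63 = 243 + 63 = 306$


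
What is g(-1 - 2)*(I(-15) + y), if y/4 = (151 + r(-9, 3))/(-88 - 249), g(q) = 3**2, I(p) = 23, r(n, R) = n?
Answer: 64647/337 ≈ 191.83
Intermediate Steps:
g(q) = 9
y = -568/337 (y = 4*((151 - 9)/(-88 - 249)) = 4*(142/(-337)) = 4*(142*(-1/337)) = 4*(-142/337) = -568/337 ≈ -1.6855)
g(-1 - 2)*(I(-15) + y) = 9*(23 - 568/337) = 9*(7183/337) = 64647/337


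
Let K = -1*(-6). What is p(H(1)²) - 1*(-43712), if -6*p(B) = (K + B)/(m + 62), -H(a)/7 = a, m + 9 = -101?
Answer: 12589111/288 ≈ 43712.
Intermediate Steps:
m = -110 (m = -9 - 101 = -110)
H(a) = -7*a
K = 6
p(B) = 1/48 + B/288 (p(B) = -(6 + B)/(6*(-110 + 62)) = -(6 + B)/(6*(-48)) = -(6 + B)*(-1)/(6*48) = -(-⅛ - B/48)/6 = 1/48 + B/288)
p(H(1)²) - 1*(-43712) = (1/48 + (-7*1)²/288) - 1*(-43712) = (1/48 + (1/288)*(-7)²) + 43712 = (1/48 + (1/288)*49) + 43712 = (1/48 + 49/288) + 43712 = 55/288 + 43712 = 12589111/288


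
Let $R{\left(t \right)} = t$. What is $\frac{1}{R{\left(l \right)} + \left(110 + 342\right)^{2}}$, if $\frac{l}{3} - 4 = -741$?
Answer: $\frac{1}{202093} \approx 4.9482 \cdot 10^{-6}$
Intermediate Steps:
$l = -2211$ ($l = 12 + 3 \left(-741\right) = 12 - 2223 = -2211$)
$\frac{1}{R{\left(l \right)} + \left(110 + 342\right)^{2}} = \frac{1}{-2211 + \left(110 + 342\right)^{2}} = \frac{1}{-2211 + 452^{2}} = \frac{1}{-2211 + 204304} = \frac{1}{202093}$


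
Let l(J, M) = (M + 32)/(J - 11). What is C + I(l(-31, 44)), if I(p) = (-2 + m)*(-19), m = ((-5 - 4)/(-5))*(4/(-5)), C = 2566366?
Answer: 64160784/25 ≈ 2.5664e+6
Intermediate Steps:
l(J, M) = (32 + M)/(-11 + J)
m = -36/25 (m = (-9*(-⅕))*(4*(-⅕)) = (9/5)*(-⅘) = -36/25 ≈ -1.4400)
I(p) = 1634/25 (I(p) = (-2 - 36/25)*(-19) = -86/25*(-19) = 1634/25)
C + I(l(-31, 44)) = 2566366 + 1634/25 = 64160784/25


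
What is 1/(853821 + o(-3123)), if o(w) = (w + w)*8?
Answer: 1/803853 ≈ 1.2440e-6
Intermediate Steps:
o(w) = 16*w (o(w) = (2*w)*8 = 16*w)
1/(853821 + o(-3123)) = 1/(853821 + 16*(-3123)) = 1/(853821 - 49968) = 1/803853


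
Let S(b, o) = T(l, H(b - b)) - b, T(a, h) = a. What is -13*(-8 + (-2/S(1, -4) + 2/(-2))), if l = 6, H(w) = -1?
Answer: 611/5 ≈ 122.20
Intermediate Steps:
S(b, o) = 6 - b
-13*(-8 + (-2/S(1, -4) + 2/(-2))) = -13*(-8 + (-2/(6 - 1*1) + 2/(-2))) = -13*(-8 + (-2/(6 - 1) + 2*(-½))) = -13*(-8 + (-2/5 - 1)) = -13*(-8 + (-2*⅕ - 1)) = -13*(-8 + (-⅖ - 1)) = -13*(-8 - 7/5) = -13*(-47/5) = 611/5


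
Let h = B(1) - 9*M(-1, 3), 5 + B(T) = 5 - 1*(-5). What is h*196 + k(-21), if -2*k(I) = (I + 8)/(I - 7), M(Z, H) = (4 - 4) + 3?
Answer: -241485/56 ≈ -4312.2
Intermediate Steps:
M(Z, H) = 3 (M(Z, H) = 0 + 3 = 3)
k(I) = -(8 + I)/(2*(-7 + I)) (k(I) = -(I + 8)/(2*(I - 7)) = -(8 + I)/(2*(-7 + I)))
B(T) = 5 (B(T) = -5 + (5 - 1*(-5)) = -5 + (5 + 5) = -5 + 10 = 5)
h = -22 (h = 5 - 9*3 = 5 - 27 = -22)
h*196 + k(-21) = -22*196 + (-8 - 1*(-21))/(2*(-7 - 21)) = -4312 + (½)*(-8 + 21)/(-28) = -4312 + (½)*(-1/28)*13 = -4312 - 13/56 = -241485/56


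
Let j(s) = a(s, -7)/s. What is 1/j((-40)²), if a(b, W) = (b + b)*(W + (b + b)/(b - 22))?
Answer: -789/7846 ≈ -0.10056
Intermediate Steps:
a(b, W) = 2*b*(W + 2*b/(-22 + b)) (a(b, W) = (2*b)*(W + (2*b)/(-22 + b)) = (2*b)*(W + 2*b/(-22 + b)) = 2*b*(W + 2*b/(-22 + b)))
j(s) = 2*(154 - 5*s)/(-22 + s) (j(s) = (2*s*(-22*(-7) + 2*s - 7*s)/(-22 + s))/s = (2*s*(154 + 2*s - 7*s)/(-22 + s))/s = (2*s*(154 - 5*s)/(-22 + s))/s = 2*(154 - 5*s)/(-22 + s))
1/j((-40)²) = 1/(2*(154 - 5*(-40)²)/(-22 + (-40)²)) = 1/(2*(154 - 5*1600)/(-22 + 1600)) = 1/(2*(154 - 8000)/1578) = 1/(2*(1/1578)*(-7846)) = 1/(-7846/789) = -789/7846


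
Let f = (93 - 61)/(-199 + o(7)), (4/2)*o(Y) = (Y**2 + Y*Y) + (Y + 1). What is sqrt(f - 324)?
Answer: 2*I*sqrt(431941)/73 ≈ 18.006*I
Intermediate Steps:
o(Y) = 1/2 + Y**2 + Y/2 (o(Y) = ((Y**2 + Y*Y) + (Y + 1))/2 = ((Y**2 + Y**2) + (1 + Y))/2 = (2*Y**2 + (1 + Y))/2 = (1 + Y + 2*Y**2)/2 = 1/2 + Y**2 + Y/2)
f = -16/73 (f = (93 - 61)/(-199 + (1/2 + 7**2 + (1/2)*7)) = 32/(-199 + (1/2 + 49 + 7/2)) = 32/(-199 + 53) = 32/(-146) = 32*(-1/146) = -16/73 ≈ -0.21918)
sqrt(f - 324) = sqrt(-16/73 - 324) = sqrt(-23668/73) = 2*I*sqrt(431941)/73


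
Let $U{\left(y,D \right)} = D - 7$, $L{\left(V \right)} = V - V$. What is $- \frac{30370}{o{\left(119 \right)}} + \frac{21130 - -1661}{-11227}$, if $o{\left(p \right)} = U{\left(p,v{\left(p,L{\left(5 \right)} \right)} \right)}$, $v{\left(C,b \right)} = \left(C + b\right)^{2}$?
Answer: $- \frac{331773902}{79453479} \approx -4.1757$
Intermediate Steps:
$L{\left(V \right)} = 0$
$U{\left(y,D \right)} = -7 + D$
$o{\left(p \right)} = -7 + p^{2}$ ($o{\left(p \right)} = -7 + \left(p + 0\right)^{2} = -7 + p^{2}$)
$- \frac{30370}{o{\left(119 \right)}} + \frac{21130 - -1661}{-11227} = - \frac{30370}{-7 + 119^{2}} + \frac{21130 - -1661}{-11227} = - \frac{30370}{-7 + 14161} + \left(21130 + 1661\right) \left(- \frac{1}{11227}\right) = - \frac{30370}{14154} + 22791 \left(- \frac{1}{11227}\right) = \left(-30370\right) \frac{1}{14154} - \frac{22791}{11227} = - \frac{15185}{7077} - \frac{22791}{11227} = - \frac{331773902}{79453479}$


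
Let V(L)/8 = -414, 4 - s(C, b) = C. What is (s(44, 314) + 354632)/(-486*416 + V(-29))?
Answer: -22162/12843 ≈ -1.7256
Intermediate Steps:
s(C, b) = 4 - C
V(L) = -3312 (V(L) = 8*(-414) = -3312)
(s(44, 314) + 354632)/(-486*416 + V(-29)) = ((4 - 1*44) + 354632)/(-486*416 - 3312) = ((4 - 44) + 354632)/(-202176 - 3312) = (-40 + 354632)/(-205488) = 354592*(-1/205488) = -22162/12843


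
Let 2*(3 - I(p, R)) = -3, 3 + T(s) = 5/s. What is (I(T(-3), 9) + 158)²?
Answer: 105625/4 ≈ 26406.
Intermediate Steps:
T(s) = -3 + 5/s
I(p, R) = 9/2 (I(p, R) = 3 - ½*(-3) = 3 + 3/2 = 9/2)
(I(T(-3), 9) + 158)² = (9/2 + 158)² = (325/2)² = 105625/4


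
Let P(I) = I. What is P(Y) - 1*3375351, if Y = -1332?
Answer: -3376683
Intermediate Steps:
P(Y) - 1*3375351 = -1332 - 1*3375351 = -1332 - 3375351 = -3376683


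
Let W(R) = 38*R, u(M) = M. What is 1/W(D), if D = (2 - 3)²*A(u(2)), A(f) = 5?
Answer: 1/190 ≈ 0.0052632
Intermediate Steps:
D = 5 (D = (2 - 3)²*5 = (-1)²*5 = 1*5 = 5)
1/W(D) = 1/(38*5) = 1/190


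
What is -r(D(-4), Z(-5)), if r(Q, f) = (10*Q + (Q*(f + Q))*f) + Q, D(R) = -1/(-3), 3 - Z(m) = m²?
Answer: -1463/9 ≈ -162.56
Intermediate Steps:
Z(m) = 3 - m²
D(R) = ⅓ (D(R) = -1*(-⅓) = ⅓)
r(Q, f) = 11*Q + Q*f*(Q + f) (r(Q, f) = (10*Q + (Q*(Q + f))*f) + Q = (10*Q + Q*f*(Q + f)) + Q = 11*Q + Q*f*(Q + f))
-r(D(-4), Z(-5)) = -(11 + (3 - 1*(-5)²)² + (3 - 1*(-5)²)/3)/3 = -(11 + (3 - 1*25)² + (3 - 1*25)/3)/3 = -(11 + (3 - 25)² + (3 - 25)/3)/3 = -(11 + (-22)² + (⅓)*(-22))/3 = -(11 + 484 - 22/3)/3 = -1463/(3*3) = -1*1463/9 = -1463/9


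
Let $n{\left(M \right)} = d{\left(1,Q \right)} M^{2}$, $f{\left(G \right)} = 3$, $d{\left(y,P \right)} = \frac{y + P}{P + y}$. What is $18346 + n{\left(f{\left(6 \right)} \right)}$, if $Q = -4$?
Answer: $18355$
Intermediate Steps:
$d{\left(y,P \right)} = 1$ ($d{\left(y,P \right)} = \frac{P + y}{P + y} = 1$)
$n{\left(M \right)} = M^{2}$ ($n{\left(M \right)} = 1 M^{2} = M^{2}$)
$18346 + n{\left(f{\left(6 \right)} \right)} = 18346 + 3^{2} = 18346 + 9 = 18355$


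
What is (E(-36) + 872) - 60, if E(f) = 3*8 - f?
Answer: 872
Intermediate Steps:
E(f) = 24 - f
(E(-36) + 872) - 60 = ((24 - 1*(-36)) + 872) - 60 = ((24 + 36) + 872) - 60 = (60 + 872) - 60 = 932 - 60 = 872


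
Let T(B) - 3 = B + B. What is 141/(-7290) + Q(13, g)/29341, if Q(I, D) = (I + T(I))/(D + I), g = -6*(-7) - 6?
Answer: -9638609/499090410 ≈ -0.019312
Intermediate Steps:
g = 36 (g = 42 - 6 = 36)
T(B) = 3 + 2*B (T(B) = 3 + (B + B) = 3 + 2*B)
Q(I, D) = (3 + 3*I)/(D + I) (Q(I, D) = (I + (3 + 2*I))/(D + I) = (3 + 3*I)/(D + I))
141/(-7290) + Q(13, g)/29341 = 141/(-7290) + (3*(1 + 13)/(36 + 13))/29341 = 141*(-1/7290) + (3*14/49)*(1/29341) = -47/2430 + (3*(1/49)*14)*(1/29341) = -47/2430 + (6/7)*(1/29341) = -47/2430 + 6/205387 = -9638609/499090410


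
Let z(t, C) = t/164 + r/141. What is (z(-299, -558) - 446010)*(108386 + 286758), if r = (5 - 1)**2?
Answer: -1018836797723150/5781 ≈ -1.7624e+11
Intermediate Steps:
r = 16 (r = 4**2 = 16)
z(t, C) = 16/141 + t/164 (z(t, C) = t/164 + 16/141 = 16/141 + t/164)
(z(-299, -558) - 446010)*(108386 + 286758) = ((16/141 + (1/164)*(-299)) - 446010)*(108386 + 286758) = ((16/141 - 299/164) - 446010)*395144 = (-39535/23124 - 446010)*395144 = -10313574775/23124*395144 = -1018836797723150/5781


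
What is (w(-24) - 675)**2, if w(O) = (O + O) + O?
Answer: 558009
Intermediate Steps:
w(O) = 3*O (w(O) = 2*O + O = 3*O)
(w(-24) - 675)**2 = (3*(-24) - 675)**2 = (-72 - 675)**2 = (-747)**2 = 558009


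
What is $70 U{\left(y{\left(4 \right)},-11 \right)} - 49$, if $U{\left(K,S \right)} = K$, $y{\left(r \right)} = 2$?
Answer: $91$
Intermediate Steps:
$70 U{\left(y{\left(4 \right)},-11 \right)} - 49 = 70 \cdot 2 - 49 = 140 - 49 = 91$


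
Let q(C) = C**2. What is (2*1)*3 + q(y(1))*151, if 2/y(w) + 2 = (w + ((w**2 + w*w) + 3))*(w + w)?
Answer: 301/25 ≈ 12.040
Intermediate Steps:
y(w) = 2/(-2 + 2*w*(3 + w + 2*w**2)) (y(w) = 2/(-2 + (w + ((w**2 + w*w) + 3))*(w + w)) = 2/(-2 + (w + ((w**2 + w**2) + 3))*(2*w)) = 2/(-2 + (w + (2*w**2 + 3))*(2*w)) = 2/(-2 + (w + (3 + 2*w**2))*(2*w)) = 2/(-2 + (3 + w + 2*w**2)*(2*w)) = 2/(-2 + 2*w*(3 + w + 2*w**2)))
(2*1)*3 + q(y(1))*151 = (2*1)*3 + (1/(-1 + 1**2 + 2*1**3 + 3*1))**2*151 = 2*3 + (1/(-1 + 1 + 2*1 + 3))**2*151 = 6 + (1/(-1 + 1 + 2 + 3))**2*151 = 6 + (1/5)**2*151 = 6 + (1/25)*151 = 6 + 151/25 = 301/25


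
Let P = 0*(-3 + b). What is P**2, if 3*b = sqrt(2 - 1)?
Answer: 0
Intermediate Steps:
b = 1/3 (b = sqrt(2 - 1)/3 = sqrt(1)/3 = (1/3)*1 = 1/3 ≈ 0.33333)
P = 0 (P = 0*(-3 + 1/3) = 0*(-8/3) = 0)
P**2 = 0**2 = 0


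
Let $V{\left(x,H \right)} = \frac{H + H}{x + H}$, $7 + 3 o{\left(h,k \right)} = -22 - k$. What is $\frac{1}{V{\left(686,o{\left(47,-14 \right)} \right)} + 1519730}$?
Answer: $\frac{681}{1034936120} \approx 6.5801 \cdot 10^{-7}$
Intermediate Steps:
$o{\left(h,k \right)} = - \frac{29}{3} - \frac{k}{3}$ ($o{\left(h,k \right)} = - \frac{7}{3} + \frac{-22 - k}{3} = - \frac{7}{3} - \left(\frac{22}{3} + \frac{k}{3}\right) = - \frac{29}{3} - \frac{k}{3}$)
$V{\left(x,H \right)} = \frac{2 H}{H + x}$
$\frac{1}{V{\left(686,o{\left(47,-14 \right)} \right)} + 1519730} = \frac{1}{\frac{2 \left(- \frac{29}{3} - - \frac{14}{3}\right)}{\left(- \frac{29}{3} - - \frac{14}{3}\right) + 686} + 1519730} = \frac{1}{\frac{2 \left(- \frac{29}{3} + \frac{14}{3}\right)}{\left(- \frac{29}{3} + \frac{14}{3}\right) + 686} + 1519730} = \frac{1}{2 \left(-5\right) \frac{1}{-5 + 686} + 1519730} = \frac{1}{2 \left(-5\right) \frac{1}{681} + 1519730} = \frac{1}{- \frac{10}{681} + 1519730} = \frac{1}{\frac{1034936120}{681}} = \frac{681}{1034936120}$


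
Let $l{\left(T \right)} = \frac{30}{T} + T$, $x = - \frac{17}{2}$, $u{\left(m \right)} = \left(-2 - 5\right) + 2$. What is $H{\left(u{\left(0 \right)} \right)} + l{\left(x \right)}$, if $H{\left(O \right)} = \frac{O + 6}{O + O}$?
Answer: $- \frac{1031}{85} \approx -12.129$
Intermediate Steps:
$u{\left(m \right)} = -5$ ($u{\left(m \right)} = -7 + 2 = -5$)
$H{\left(O \right)} = \frac{6 + O}{2 O}$
$x = - \frac{17}{2}$ ($x = \left(-17\right) \frac{1}{2} = - \frac{17}{2} \approx -8.5$)
$l{\left(T \right)} = T + \frac{30}{T}$
$H{\left(u{\left(0 \right)} \right)} + l{\left(x \right)} = \frac{6 - 5}{2 \left(-5\right)} - \left(\frac{17}{2} - \frac{30}{- \frac{17}{2}}\right) = \frac{1}{2} \left(- \frac{1}{5}\right) 1 + \left(- \frac{17}{2} + 30 \left(- \frac{2}{17}\right)\right) = - \frac{1}{10} - \frac{409}{34} = - \frac{1031}{85}$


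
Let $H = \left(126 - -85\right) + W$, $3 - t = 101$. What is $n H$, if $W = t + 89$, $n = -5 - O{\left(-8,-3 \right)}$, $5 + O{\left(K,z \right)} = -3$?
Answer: $606$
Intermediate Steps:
$t = -98$ ($t = 3 - 101 = -98$)
$O{\left(K,z \right)} = -8$ ($O{\left(K,z \right)} = -5 - 3 = -8$)
$n = 3$ ($n = -5 - -8 = -5 + 8 = 3$)
$W = -9$ ($W = -98 + 89 = -9$)
$H = 202$ ($H = \left(126 - -85\right) - 9 = \left(126 + 85\right) - 9 = 211 - 9 = 202$)
$n H = 3 \cdot 202 = 606$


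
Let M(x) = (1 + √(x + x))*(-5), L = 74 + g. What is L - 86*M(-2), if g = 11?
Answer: 515 + 860*I ≈ 515.0 + 860.0*I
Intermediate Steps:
L = 85 (L = 74 + 11 = 85)
M(x) = -5 - 5*√2*√x (M(x) = (1 + √(2*x))*(-5) = (1 + √2*√x)*(-5) = -5 - 5*√2*√x)
L - 86*M(-2) = 85 - 86*(-5 - 5*√2*√(-2)) = 85 - 86*(-5 - 5*√2*I*√2) = 85 - 86*(-5 - 10*I) = 85 + (430 + 860*I) = 515 + 860*I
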